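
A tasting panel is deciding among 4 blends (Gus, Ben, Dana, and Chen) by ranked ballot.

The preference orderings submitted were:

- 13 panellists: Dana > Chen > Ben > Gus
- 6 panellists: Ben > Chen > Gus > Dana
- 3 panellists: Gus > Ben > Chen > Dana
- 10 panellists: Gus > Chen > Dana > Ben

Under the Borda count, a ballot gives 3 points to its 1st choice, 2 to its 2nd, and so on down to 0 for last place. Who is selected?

Borda scores:
  Gus: 13·0 + 6·1 + 3·3 + 10·3 = 45
  Ben: 13·1 + 6·3 + 3·2 + 10·0 = 37
  Dana: 13·3 + 6·0 + 3·0 + 10·1 = 49
  Chen: 13·2 + 6·2 + 3·1 + 10·2 = 61
Chen has the highest total.

Chen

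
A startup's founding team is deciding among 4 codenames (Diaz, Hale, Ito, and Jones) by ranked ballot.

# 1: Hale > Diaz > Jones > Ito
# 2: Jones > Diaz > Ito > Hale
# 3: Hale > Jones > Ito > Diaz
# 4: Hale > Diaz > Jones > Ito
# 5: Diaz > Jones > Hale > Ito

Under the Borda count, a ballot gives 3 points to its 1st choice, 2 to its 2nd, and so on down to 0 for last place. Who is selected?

Hale

Borda scores:
  Diaz: 2 + 2 + 0 + 2 + 3 = 9
  Hale: 3 + 0 + 3 + 3 + 1 = 10
  Ito: 0 + 1 + 1 + 0 + 0 = 2
  Jones: 1 + 3 + 2 + 1 + 2 = 9
Hale has the highest total.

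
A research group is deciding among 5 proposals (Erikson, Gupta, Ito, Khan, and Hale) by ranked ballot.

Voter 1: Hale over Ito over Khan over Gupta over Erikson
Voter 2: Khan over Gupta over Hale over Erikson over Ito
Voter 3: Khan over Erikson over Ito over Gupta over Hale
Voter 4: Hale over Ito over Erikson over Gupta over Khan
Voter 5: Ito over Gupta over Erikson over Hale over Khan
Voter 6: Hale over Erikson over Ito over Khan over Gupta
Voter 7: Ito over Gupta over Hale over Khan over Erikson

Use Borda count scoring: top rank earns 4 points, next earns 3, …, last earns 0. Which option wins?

Ito

Borda scores:
  Erikson: 0 + 1 + 3 + 2 + 2 + 3 + 0 = 11
  Gupta: 1 + 3 + 1 + 1 + 3 + 0 + 3 = 12
  Ito: 3 + 0 + 2 + 3 + 4 + 2 + 4 = 18
  Khan: 2 + 4 + 4 + 0 + 0 + 1 + 1 = 12
  Hale: 4 + 2 + 0 + 4 + 1 + 4 + 2 = 17
Ito has the highest total.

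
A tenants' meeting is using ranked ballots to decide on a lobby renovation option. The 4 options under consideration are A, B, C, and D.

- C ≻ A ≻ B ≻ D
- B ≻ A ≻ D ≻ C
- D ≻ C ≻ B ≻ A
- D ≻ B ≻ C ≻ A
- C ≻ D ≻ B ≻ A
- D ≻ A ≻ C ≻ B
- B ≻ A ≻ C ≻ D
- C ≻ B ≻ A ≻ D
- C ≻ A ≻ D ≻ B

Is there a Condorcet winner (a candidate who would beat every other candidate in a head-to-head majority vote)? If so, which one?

Head-to-head results (9 voters total):
A vs B: B wins 6–3.
A vs C: C wins 6–3.
A vs D: A wins 5–4.
B vs C: C wins 6–3.
B vs D: D wins 5–4.
C vs D: C wins 5–4.
C beats each rival — A (6–3), B (6–3), D (5–4) — so C is the Condorcet winner.

C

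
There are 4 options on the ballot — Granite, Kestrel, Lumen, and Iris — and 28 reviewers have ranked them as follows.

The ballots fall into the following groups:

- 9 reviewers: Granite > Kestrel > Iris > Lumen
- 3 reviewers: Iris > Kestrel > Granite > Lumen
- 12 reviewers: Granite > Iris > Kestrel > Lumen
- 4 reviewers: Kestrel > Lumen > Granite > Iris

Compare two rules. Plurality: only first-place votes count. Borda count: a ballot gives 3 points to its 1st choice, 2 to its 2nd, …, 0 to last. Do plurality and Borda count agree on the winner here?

Plurality first-place counts: Granite 21, Kestrel 4, Lumen 0, Iris 3 → Granite.
Borda totals: Granite 70, Kestrel 48, Lumen 8, Iris 42 → Granite.
The two rules agree on Granite.

Yes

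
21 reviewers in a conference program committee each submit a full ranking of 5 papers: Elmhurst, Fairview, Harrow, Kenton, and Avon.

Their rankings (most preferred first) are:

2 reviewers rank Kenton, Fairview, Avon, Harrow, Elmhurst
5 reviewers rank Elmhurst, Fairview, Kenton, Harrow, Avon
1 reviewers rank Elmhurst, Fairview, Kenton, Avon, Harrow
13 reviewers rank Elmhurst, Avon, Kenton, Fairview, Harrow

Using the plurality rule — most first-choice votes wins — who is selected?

Elmhurst

First-place vote totals:
  Elmhurst: 19
  Fairview: 0
  Harrow: 0
  Kenton: 2
  Avon: 0
Elmhurst has the most first-place votes.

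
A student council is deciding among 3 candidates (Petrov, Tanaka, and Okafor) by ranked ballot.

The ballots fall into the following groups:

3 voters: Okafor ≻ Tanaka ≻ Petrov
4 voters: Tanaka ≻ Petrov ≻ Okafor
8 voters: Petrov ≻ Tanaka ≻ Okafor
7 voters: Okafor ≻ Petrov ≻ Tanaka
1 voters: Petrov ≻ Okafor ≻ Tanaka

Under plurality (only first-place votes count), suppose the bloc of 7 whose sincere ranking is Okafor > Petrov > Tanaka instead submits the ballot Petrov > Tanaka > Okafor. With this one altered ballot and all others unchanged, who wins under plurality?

Petrov

First-place totals with the altered ballot: Petrov 16, Tanaka 4, Okafor 3.
The switch changes the winner from Okafor to Petrov.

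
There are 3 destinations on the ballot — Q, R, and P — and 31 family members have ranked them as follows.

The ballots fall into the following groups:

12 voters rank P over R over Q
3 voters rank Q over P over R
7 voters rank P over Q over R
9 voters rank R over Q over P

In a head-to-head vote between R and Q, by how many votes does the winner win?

Ballots ranking R above Q: 12+9 = 21.
Ballots ranking Q above R: 3+7 = 10.
R wins 21–10, a margin of 11.

11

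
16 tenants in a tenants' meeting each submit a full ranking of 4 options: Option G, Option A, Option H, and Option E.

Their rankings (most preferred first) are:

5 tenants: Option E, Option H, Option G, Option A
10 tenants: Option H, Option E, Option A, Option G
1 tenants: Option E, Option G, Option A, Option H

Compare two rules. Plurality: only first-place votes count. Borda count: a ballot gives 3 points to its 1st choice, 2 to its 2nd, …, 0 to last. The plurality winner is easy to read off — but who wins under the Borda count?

Option H

Plurality first-place counts: Option G 0, Option A 0, Option H 10, Option E 6 → Option H.
Borda totals: Option G 7, Option A 11, Option H 40, Option E 38 → Option H.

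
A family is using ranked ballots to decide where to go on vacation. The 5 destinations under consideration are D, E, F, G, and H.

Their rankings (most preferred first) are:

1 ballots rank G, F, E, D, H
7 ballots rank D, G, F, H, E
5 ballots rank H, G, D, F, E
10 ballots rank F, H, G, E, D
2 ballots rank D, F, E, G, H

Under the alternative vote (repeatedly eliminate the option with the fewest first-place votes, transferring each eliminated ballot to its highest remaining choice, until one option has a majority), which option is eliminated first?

Round 1: F 10, D 9, H 5, G 1, E 0. E has the fewest and is eliminated.
Round 2: F 10, D 9, H 5, G 1. G has the fewest and is eliminated.
Round 3: F 11, D 9, H 5. H has the fewest and is eliminated.
Round 4: D 14, F 11. D has a majority.

E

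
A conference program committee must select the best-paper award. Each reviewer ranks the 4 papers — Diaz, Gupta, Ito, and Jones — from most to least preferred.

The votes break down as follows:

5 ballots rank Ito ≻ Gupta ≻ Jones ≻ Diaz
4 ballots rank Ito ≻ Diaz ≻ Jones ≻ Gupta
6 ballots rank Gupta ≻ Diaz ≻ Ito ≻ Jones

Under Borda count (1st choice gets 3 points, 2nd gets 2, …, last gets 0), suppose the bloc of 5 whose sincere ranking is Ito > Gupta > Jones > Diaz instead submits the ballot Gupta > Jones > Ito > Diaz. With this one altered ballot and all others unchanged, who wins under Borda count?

Gupta

Borda totals with the altered ballot: Diaz 20, Gupta 33, Ito 23, Jones 14.
The switch changes the winner from Ito to Gupta.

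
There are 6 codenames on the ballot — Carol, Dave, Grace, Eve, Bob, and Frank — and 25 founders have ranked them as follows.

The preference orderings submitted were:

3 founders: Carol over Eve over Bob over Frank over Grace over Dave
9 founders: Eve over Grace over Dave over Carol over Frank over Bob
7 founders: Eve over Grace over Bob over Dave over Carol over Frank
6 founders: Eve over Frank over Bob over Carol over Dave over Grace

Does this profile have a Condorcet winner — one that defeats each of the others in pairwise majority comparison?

Yes

Head-to-head results (25 voters total):
Carol vs Dave: Dave wins 16–9.
Carol vs Grace: Grace wins 16–9.
Carol vs Eve: Eve wins 22–3.
Carol vs Bob: Bob wins 13–12.
Carol vs Frank: Carol wins 19–6.
Dave vs Grace: Grace wins 19–6.
Dave vs Eve: Eve wins 25–0.
Dave vs Bob: Bob wins 16–9.
Dave vs Frank: Dave wins 16–9.
Grace vs Eve: Eve wins 25–0.
Grace vs Bob: Grace wins 16–9.
Grace vs Frank: Grace wins 16–9.
Eve vs Bob: Eve wins 25–0.
Eve vs Frank: Eve wins 25–0.
Bob vs Frank: Frank wins 15–10.
Eve beats each rival — Carol (22–3), Dave (25–0), Grace (25–0), Bob (25–0), Frank (25–0) — so Eve is the Condorcet winner.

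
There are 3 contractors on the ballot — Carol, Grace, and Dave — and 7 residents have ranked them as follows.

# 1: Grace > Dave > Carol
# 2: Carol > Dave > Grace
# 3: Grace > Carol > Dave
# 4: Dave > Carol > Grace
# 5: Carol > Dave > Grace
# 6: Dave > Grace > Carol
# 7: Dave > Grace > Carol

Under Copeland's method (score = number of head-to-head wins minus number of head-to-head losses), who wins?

Pairwise results:
  Carol vs Grace: Grace wins 4–3.
  Carol vs Dave: Dave wins 4–3.
  Grace vs Dave: Dave wins 5–2.
Copeland scores (wins − losses):
  Carol: 0 − 2 = -2
  Grace: 1 − 1 = 0
  Dave: 2 − 0 = 2
Dave has the best Copeland score.

Dave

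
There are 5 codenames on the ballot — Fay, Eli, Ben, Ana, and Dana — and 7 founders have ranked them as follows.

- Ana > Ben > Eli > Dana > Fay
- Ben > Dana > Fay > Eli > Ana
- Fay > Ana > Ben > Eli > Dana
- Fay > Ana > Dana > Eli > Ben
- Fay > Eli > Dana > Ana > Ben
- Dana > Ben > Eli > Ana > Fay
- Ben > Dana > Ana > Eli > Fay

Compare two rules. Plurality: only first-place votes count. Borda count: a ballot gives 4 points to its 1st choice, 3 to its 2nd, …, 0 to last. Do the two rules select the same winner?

No

Plurality first-place counts: Fay 3, Eli 0, Ben 2, Ana 1, Dana 1 → Fay.
Borda totals: Fay 14, Eli 11, Ben 16, Ana 14, Dana 15 → Ben.
The two rules disagree: plurality picks Fay, Borda picks Ben.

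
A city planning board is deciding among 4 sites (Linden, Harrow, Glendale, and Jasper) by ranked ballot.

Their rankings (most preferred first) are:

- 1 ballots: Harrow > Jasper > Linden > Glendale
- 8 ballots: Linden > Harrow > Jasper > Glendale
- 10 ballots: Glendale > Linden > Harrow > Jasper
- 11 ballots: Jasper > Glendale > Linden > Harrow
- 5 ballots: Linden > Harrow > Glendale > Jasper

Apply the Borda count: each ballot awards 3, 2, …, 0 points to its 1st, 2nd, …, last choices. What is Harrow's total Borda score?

Borda scores:
  Linden: 1 + 8·3 + 10·2 + 11·1 + 5·3 = 71
  Harrow: 3 + 8·2 + 10·1 + 11·0 + 5·2 = 39
  Glendale: 0 + 8·0 + 10·3 + 11·2 + 5·1 = 57
  Jasper: 2 + 8·1 + 10·0 + 11·3 + 5·0 = 43

39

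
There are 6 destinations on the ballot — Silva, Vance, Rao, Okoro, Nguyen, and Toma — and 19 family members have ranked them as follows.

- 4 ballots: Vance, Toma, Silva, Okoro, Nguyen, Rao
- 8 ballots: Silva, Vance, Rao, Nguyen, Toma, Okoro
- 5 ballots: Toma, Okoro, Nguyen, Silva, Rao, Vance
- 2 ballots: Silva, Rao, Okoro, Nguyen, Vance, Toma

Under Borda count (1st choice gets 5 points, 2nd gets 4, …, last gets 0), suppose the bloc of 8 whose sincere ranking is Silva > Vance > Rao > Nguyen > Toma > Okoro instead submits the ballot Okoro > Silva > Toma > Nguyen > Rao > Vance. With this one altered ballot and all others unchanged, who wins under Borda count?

Okoro

Borda totals with the altered ballot: Silva 64, Vance 22, Rao 21, Okoro 74, Nguyen 39, Toma 65.
The switch changes the winner from Silva to Okoro.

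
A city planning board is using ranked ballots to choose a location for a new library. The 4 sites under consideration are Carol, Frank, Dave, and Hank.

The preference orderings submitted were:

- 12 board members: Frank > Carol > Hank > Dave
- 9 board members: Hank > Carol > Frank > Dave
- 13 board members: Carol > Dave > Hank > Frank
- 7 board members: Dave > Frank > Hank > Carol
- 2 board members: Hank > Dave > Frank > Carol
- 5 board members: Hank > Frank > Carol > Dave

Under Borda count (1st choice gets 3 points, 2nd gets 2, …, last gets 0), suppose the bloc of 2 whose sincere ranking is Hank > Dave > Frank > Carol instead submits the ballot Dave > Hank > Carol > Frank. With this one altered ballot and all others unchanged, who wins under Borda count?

Borda totals with the altered ballot: Carol 88, Frank 69, Dave 53, Hank 78.
The winner is unchanged: still Carol.

Carol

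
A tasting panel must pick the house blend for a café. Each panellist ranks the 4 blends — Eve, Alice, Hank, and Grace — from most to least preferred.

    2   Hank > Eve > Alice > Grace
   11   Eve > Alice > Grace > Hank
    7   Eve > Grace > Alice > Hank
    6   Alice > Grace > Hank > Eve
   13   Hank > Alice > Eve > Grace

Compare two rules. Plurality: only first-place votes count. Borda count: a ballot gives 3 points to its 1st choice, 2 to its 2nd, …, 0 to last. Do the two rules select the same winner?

Plurality first-place counts: Eve 18, Alice 6, Hank 15, Grace 0 → Eve.
Borda totals: Eve 71, Alice 75, Hank 51, Grace 37 → Alice.
The two rules disagree: plurality picks Eve, Borda picks Alice.

No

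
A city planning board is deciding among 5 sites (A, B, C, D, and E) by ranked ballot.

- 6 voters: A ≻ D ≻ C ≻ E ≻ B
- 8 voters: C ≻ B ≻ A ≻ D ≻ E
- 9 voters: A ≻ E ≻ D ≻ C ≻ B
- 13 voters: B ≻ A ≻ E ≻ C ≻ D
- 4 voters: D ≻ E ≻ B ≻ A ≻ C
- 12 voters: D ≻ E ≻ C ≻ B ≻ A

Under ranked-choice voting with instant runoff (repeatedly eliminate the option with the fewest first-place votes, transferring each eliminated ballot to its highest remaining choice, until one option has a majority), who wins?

D

Round 1: D 16, A 15, B 13, C 8, E 0. E has the fewest and is eliminated.
Round 2: D 16, A 15, B 13, C 8. C has the fewest and is eliminated.
Round 3: B 21, D 16, A 15. A has the fewest and is eliminated.
Round 4: D 31, B 21. D has a majority.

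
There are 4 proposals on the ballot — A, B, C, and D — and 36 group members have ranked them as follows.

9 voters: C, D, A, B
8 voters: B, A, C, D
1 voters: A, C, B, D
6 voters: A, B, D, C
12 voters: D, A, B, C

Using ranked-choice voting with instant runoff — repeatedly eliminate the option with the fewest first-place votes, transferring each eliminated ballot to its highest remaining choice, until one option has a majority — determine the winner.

D

Round 1: D 12, C 9, B 8, A 7. A has the fewest and is eliminated.
Round 2: B 14, D 12, C 10. C has the fewest and is eliminated.
Round 3: D 21, B 15. D has a majority.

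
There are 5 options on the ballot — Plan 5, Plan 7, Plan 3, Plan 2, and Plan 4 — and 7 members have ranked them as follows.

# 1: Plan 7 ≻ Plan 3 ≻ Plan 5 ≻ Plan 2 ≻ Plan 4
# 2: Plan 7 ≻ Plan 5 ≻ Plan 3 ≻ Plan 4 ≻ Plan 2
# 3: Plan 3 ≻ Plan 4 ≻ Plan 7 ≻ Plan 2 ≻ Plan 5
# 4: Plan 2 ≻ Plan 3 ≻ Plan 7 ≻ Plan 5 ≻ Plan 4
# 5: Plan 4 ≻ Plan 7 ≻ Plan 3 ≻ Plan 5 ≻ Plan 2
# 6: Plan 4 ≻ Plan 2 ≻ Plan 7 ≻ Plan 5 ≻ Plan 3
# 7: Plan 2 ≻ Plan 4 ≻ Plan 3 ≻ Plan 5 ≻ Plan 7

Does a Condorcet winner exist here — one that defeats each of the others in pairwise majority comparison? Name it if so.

Head-to-head results (7 voters total):
Plan 5 vs Plan 7: Plan 7 wins 6–1.
Plan 5 vs Plan 3: Plan 3 wins 5–2.
Plan 5 vs Plan 2: Plan 2 wins 4–3.
Plan 5 vs Plan 4: Plan 4 wins 4–3.
Plan 7 vs Plan 3: Plan 7 wins 4–3.
Plan 7 vs Plan 2: Plan 7 wins 4–3.
Plan 7 vs Plan 4: Plan 4 wins 4–3.
Plan 3 vs Plan 2: Plan 3 wins 4–3.
Plan 3 vs Plan 4: Plan 3 wins 4–3.
Plan 2 vs Plan 4: Plan 4 wins 4–3.
No candidate beats all others: Plan 7 beats Plan 3 beats Plan 4 beats Plan 7, a majority cycle.

None — there is no Condorcet winner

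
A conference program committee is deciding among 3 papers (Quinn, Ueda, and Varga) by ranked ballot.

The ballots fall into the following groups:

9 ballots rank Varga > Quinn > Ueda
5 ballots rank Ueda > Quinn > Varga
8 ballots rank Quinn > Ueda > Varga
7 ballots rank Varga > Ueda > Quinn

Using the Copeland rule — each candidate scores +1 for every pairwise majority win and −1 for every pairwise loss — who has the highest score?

Varga

Pairwise results:
  Quinn vs Ueda: Quinn wins 17–12.
  Quinn vs Varga: Varga wins 16–13.
  Ueda vs Varga: Varga wins 16–13.
Copeland scores (wins − losses):
  Quinn: 1 − 1 = 0
  Ueda: 0 − 2 = -2
  Varga: 2 − 0 = 2
Varga has the best Copeland score.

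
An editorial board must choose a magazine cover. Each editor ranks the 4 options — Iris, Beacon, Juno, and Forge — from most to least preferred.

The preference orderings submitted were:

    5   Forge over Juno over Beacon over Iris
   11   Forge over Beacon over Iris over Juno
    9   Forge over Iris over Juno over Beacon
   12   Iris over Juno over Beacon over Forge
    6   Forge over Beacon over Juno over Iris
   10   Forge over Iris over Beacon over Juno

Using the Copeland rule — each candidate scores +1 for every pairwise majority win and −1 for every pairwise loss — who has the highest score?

Pairwise results:
  Iris vs Beacon: Iris wins 31–22.
  Iris vs Juno: Iris wins 42–11.
  Iris vs Forge: Forge wins 41–12.
  Beacon vs Juno: Beacon wins 27–26.
  Beacon vs Forge: Forge wins 41–12.
  Juno vs Forge: Forge wins 41–12.
Copeland scores (wins − losses):
  Iris: 2 − 1 = 1
  Beacon: 1 − 2 = -1
  Juno: 0 − 3 = -3
  Forge: 3 − 0 = 3
Forge has the best Copeland score.

Forge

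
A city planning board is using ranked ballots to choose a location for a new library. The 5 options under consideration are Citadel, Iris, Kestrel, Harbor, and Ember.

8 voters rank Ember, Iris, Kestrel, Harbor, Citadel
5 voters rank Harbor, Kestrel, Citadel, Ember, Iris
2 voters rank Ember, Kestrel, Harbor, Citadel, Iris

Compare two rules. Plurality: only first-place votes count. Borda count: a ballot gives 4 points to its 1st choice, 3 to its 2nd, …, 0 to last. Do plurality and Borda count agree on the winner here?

Plurality first-place counts: Citadel 0, Iris 0, Kestrel 0, Harbor 5, Ember 10 → Ember.
Borda totals: Citadel 12, Iris 24, Kestrel 37, Harbor 32, Ember 45 → Ember.
The two rules agree on Ember.

Yes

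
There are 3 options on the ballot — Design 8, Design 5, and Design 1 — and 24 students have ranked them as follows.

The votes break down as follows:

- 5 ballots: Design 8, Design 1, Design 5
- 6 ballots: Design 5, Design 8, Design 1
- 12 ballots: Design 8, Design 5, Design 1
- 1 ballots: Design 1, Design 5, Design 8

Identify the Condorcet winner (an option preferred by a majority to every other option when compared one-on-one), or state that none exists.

Design 8

Head-to-head results (24 voters total):
Design 8 vs Design 5: Design 8 wins 17–7.
Design 8 vs Design 1: Design 8 wins 23–1.
Design 5 vs Design 1: Design 5 wins 18–6.
Design 8 beats each rival — Design 5 (17–7), Design 1 (23–1) — so Design 8 is the Condorcet winner.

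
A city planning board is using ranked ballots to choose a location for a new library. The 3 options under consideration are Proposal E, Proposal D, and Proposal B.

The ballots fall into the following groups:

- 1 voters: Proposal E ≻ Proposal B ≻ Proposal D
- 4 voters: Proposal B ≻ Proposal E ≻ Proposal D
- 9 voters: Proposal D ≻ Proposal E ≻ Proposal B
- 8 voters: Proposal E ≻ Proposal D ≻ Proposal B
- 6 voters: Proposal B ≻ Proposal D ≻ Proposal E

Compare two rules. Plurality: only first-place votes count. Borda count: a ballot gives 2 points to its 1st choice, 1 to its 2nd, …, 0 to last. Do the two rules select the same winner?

No

Plurality first-place counts: Proposal E 9, Proposal D 9, Proposal B 10 → Proposal B.
Borda totals: Proposal E 31, Proposal D 32, Proposal B 21 → Proposal D.
The two rules disagree: plurality picks Proposal B, Borda picks Proposal D.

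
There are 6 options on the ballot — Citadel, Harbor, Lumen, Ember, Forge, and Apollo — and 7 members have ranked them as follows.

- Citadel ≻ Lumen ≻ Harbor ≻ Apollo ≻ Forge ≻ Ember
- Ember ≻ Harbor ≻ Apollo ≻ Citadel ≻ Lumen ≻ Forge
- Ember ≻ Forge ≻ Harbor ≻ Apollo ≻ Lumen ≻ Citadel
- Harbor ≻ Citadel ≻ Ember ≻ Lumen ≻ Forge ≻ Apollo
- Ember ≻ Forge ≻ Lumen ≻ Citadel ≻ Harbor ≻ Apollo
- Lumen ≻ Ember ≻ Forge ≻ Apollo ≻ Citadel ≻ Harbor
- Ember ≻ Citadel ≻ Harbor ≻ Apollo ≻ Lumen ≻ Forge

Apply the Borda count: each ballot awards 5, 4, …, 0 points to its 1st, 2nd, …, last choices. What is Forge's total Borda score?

13

Borda scores:
  Citadel: 5 + 2 + 0 + 4 + 2 + 1 + 4 = 18
  Harbor: 3 + 4 + 3 + 5 + 1 + 0 + 3 = 19
  Lumen: 4 + 1 + 1 + 2 + 3 + 5 + 1 = 17
  Ember: 0 + 5 + 5 + 3 + 5 + 4 + 5 = 27
  Forge: 1 + 0 + 4 + 1 + 4 + 3 + 0 = 13
  Apollo: 2 + 3 + 2 + 0 + 0 + 2 + 2 = 11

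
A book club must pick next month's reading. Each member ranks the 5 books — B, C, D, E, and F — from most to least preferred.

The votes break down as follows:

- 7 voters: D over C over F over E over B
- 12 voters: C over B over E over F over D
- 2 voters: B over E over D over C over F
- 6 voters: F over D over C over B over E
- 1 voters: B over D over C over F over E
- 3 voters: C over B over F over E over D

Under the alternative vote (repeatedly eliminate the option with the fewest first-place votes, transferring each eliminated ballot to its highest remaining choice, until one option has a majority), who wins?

D

Round 1: C 15, D 7, F 6, B 3, E 0. E has the fewest and is eliminated.
Round 2: C 15, D 7, F 6, B 3. B has the fewest and is eliminated.
Round 3: C 15, D 10, F 6. F has the fewest and is eliminated.
Round 4: D 16, C 15. D has a majority.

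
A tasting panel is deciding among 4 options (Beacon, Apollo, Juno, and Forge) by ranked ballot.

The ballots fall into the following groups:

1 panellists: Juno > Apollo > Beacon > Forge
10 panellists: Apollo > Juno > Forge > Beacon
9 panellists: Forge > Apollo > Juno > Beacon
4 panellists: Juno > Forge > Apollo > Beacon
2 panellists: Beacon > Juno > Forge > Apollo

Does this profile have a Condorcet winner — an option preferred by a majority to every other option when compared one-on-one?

Head-to-head results (26 voters total):
Beacon vs Apollo: Apollo wins 24–2.
Beacon vs Juno: Juno wins 24–2.
Beacon vs Forge: Forge wins 23–3.
Apollo vs Juno: Apollo wins 19–7.
Apollo vs Forge: Forge wins 15–11.
Juno vs Forge: Juno wins 17–9.
No candidate beats all others: Apollo beats Juno beats Forge beats Apollo, a majority cycle.

No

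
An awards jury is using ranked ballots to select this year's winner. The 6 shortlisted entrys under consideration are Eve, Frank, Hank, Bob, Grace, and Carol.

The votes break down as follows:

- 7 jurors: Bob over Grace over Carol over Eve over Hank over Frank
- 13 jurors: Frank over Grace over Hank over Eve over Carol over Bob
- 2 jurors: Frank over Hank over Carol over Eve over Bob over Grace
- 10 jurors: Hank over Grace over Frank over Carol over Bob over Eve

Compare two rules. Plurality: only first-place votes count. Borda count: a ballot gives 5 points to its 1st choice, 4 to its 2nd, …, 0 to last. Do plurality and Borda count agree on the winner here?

No

Plurality first-place counts: Eve 0, Frank 15, Hank 10, Bob 7, Grace 0, Carol 0 → Frank.
Borda totals: Eve 44, Frank 105, Hank 104, Bob 47, Grace 120, Carol 60 → Grace.
The two rules disagree: plurality picks Frank, Borda picks Grace.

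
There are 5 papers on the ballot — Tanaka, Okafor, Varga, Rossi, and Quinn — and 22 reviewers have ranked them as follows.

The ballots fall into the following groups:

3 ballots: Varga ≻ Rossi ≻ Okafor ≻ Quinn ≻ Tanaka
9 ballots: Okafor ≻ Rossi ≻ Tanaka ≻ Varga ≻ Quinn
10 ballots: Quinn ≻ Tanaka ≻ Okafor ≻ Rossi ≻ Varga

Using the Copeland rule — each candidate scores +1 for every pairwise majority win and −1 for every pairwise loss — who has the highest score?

Okafor

Pairwise results:
  Tanaka vs Okafor: Okafor wins 12–10.
  Tanaka vs Varga: Tanaka wins 19–3.
  Tanaka vs Rossi: Rossi wins 12–10.
  Tanaka vs Quinn: Quinn wins 13–9.
  Okafor vs Varga: Okafor wins 19–3.
  Okafor vs Rossi: Okafor wins 19–3.
  Okafor vs Quinn: Okafor wins 12–10.
  Varga vs Rossi: Rossi wins 19–3.
  Varga vs Quinn: Varga wins 12–10.
  Rossi vs Quinn: Rossi wins 12–10.
Copeland scores (wins − losses):
  Tanaka: 1 − 3 = -2
  Okafor: 4 − 0 = 4
  Varga: 1 − 3 = -2
  Rossi: 3 − 1 = 2
  Quinn: 1 − 3 = -2
Okafor has the best Copeland score.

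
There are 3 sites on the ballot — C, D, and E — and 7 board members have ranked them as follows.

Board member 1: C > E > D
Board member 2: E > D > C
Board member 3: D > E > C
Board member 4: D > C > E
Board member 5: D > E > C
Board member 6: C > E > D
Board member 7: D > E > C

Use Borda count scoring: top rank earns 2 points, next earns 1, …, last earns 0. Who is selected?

Borda scores:
  C: 2 + 0 + 0 + 1 + 0 + 2 + 0 = 5
  D: 0 + 1 + 2 + 2 + 2 + 0 + 2 = 9
  E: 1 + 2 + 1 + 0 + 1 + 1 + 1 = 7
D has the highest total.

D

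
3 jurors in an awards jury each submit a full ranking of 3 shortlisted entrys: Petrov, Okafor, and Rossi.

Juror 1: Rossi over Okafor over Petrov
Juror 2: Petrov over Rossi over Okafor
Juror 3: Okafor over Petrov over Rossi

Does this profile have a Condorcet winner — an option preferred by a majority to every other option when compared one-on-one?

No

Head-to-head results (3 voters total):
Petrov vs Okafor: Okafor wins 2–1.
Petrov vs Rossi: Petrov wins 2–1.
Okafor vs Rossi: Rossi wins 2–1.
No candidate beats all others: Petrov beats Rossi beats Okafor beats Petrov, a majority cycle.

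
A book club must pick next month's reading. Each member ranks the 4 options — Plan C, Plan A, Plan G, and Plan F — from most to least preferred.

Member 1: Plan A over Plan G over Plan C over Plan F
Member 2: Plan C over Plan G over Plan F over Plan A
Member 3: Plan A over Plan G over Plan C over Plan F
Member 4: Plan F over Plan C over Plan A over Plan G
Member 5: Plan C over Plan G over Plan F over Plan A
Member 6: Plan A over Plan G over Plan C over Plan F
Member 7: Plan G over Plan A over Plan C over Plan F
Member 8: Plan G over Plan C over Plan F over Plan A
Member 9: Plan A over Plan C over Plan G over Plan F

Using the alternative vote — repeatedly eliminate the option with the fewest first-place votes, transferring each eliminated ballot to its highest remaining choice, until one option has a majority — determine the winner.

Round 1: Plan A 4, Plan C 2, Plan G 2, Plan F 1. Plan F has the fewest and is eliminated.
Round 2: Plan A 4, Plan C 3, Plan G 2. Plan G has the fewest and is eliminated.
Round 3: Plan A 5, Plan C 4. Plan A has a majority.

Plan A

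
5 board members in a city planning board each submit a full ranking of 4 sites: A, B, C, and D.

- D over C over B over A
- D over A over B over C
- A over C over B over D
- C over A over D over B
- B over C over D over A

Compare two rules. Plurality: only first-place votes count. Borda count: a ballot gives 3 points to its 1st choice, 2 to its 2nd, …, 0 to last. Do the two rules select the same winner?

No

Plurality first-place counts: A 1, B 1, C 1, D 2 → D.
Borda totals: A 7, B 6, C 9, D 8 → C.
The two rules disagree: plurality picks D, Borda picks C.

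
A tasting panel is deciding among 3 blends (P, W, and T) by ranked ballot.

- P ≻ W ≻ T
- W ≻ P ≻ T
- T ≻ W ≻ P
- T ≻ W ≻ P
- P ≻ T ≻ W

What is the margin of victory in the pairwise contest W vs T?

1

Ballots ranking W above T: 2.
Ballots ranking T above W: 3.
T wins 3–2, a margin of 1.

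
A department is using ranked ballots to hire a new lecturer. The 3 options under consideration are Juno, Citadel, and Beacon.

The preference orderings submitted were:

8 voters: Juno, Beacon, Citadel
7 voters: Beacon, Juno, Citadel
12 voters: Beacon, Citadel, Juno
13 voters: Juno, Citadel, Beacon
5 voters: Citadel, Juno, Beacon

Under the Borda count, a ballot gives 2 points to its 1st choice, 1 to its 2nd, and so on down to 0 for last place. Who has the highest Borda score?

Borda scores:
  Juno: 8·2 + 7·1 + 12·0 + 13·2 + 5·1 = 54
  Citadel: 8·0 + 7·0 + 12·1 + 13·1 + 5·2 = 35
  Beacon: 8·1 + 7·2 + 12·2 + 13·0 + 5·0 = 46
Juno has the highest total.

Juno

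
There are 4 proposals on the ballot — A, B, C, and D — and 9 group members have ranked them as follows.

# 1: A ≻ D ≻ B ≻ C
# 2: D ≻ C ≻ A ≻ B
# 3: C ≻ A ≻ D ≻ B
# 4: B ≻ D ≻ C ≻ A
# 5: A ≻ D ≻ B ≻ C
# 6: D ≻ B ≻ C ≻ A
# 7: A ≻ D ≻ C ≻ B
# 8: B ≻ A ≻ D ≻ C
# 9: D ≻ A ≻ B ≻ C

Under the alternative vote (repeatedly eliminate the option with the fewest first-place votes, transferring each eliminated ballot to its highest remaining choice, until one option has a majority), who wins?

Round 1: A 3, D 3, B 2, C 1. C has the fewest and is eliminated.
Round 2: A 4, D 3, B 2. B has the fewest and is eliminated.
Round 3: A 5, D 4. A has a majority.

A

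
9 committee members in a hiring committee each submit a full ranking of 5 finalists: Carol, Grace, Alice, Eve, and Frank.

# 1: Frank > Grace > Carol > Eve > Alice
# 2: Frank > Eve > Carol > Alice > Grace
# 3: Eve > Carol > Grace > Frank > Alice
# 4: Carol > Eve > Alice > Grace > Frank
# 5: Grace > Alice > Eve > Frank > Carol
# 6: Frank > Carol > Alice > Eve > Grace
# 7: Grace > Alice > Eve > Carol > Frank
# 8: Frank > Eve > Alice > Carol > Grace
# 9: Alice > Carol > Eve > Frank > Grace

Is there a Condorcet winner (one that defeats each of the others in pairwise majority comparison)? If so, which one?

Head-to-head results (9 voters total):
Carol vs Grace: Carol wins 6–3.
Carol vs Alice: Carol wins 5–4.
Carol vs Eve: Eve wins 5–4.
Carol vs Frank: Frank wins 5–4.
Grace vs Alice: Alice wins 5–4.
Grace vs Eve: Eve wins 6–3.
Grace vs Frank: Frank wins 5–4.
Alice vs Eve: Eve wins 5–4.
Alice vs Frank: Frank wins 5–4.
Eve vs Frank: Eve wins 5–4.
Eve beats each rival — Carol (5–4), Grace (6–3), Alice (5–4), Frank (5–4) — so Eve is the Condorcet winner.

Eve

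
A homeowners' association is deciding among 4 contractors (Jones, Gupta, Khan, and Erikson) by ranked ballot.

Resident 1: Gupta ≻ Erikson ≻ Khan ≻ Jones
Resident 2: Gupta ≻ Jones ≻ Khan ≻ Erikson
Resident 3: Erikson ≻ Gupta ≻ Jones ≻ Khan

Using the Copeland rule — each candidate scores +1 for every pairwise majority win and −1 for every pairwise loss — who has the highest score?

Gupta

Pairwise results:
  Jones vs Gupta: Gupta wins 3–0.
  Jones vs Khan: Jones wins 2–1.
  Jones vs Erikson: Erikson wins 2–1.
  Gupta vs Khan: Gupta wins 3–0.
  Gupta vs Erikson: Gupta wins 2–1.
  Khan vs Erikson: Erikson wins 2–1.
Copeland scores (wins − losses):
  Jones: 1 − 2 = -1
  Gupta: 3 − 0 = 3
  Khan: 0 − 3 = -3
  Erikson: 2 − 1 = 1
Gupta has the best Copeland score.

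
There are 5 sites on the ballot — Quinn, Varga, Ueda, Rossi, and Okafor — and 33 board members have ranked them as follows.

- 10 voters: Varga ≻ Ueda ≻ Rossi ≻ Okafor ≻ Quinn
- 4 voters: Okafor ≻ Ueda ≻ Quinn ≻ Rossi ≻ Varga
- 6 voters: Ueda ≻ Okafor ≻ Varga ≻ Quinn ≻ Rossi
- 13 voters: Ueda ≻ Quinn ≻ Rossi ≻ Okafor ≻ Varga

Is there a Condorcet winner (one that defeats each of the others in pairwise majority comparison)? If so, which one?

Ueda

Head-to-head results (33 voters total):
Quinn vs Varga: Quinn wins 17–16.
Quinn vs Ueda: Ueda wins 33–0.
Quinn vs Rossi: Quinn wins 23–10.
Quinn vs Okafor: Okafor wins 20–13.
Varga vs Ueda: Ueda wins 23–10.
Varga vs Rossi: Rossi wins 17–16.
Varga vs Okafor: Okafor wins 23–10.
Ueda vs Rossi: Ueda wins 33–0.
Ueda vs Okafor: Ueda wins 29–4.
Rossi vs Okafor: Rossi wins 23–10.
Ueda beats each rival — Quinn (33–0), Varga (23–10), Rossi (33–0), Okafor (29–4) — so Ueda is the Condorcet winner.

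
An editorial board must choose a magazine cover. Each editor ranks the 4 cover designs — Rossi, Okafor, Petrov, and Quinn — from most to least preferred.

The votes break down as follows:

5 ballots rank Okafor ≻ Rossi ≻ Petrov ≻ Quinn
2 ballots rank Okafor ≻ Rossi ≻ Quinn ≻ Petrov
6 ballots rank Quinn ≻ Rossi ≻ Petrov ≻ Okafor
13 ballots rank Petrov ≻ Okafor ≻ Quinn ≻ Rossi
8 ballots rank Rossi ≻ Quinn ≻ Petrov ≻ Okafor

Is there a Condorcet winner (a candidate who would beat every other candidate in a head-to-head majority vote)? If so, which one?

Head-to-head results (34 voters total):
Rossi vs Okafor: Okafor wins 20–14.
Rossi vs Petrov: Rossi wins 21–13.
Rossi vs Quinn: Quinn wins 19–15.
Okafor vs Petrov: Petrov wins 27–7.
Okafor vs Quinn: Okafor wins 20–14.
Petrov vs Quinn: Petrov wins 18–16.
No candidate beats all others: Rossi beats Petrov beats Okafor beats Rossi, a majority cycle.

None — there is no Condorcet winner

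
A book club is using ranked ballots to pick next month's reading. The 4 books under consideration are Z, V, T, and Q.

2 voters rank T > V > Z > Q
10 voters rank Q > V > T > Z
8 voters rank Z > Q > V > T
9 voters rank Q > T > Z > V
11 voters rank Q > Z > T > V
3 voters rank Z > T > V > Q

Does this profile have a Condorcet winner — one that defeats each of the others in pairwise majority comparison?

Yes

Head-to-head results (43 voters total):
Z vs V: Z wins 31–12.
Z vs T: Z wins 22–21.
Z vs Q: Q wins 30–13.
V vs T: T wins 25–18.
V vs Q: Q wins 38–5.
T vs Q: Q wins 38–5.
Q beats each rival — Z (30–13), V (38–5), T (38–5) — so Q is the Condorcet winner.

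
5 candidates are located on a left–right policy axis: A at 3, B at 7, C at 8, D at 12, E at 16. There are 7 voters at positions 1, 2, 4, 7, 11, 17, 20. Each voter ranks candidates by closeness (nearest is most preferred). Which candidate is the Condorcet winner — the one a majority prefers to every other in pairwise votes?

B

With single-peaked preferences on a line, the Condorcet winner is the candidate closest to the median voter.
The median voter (position 7) is closest to B at 7.
Check: B vs A — voters closer to B: 4 of 7.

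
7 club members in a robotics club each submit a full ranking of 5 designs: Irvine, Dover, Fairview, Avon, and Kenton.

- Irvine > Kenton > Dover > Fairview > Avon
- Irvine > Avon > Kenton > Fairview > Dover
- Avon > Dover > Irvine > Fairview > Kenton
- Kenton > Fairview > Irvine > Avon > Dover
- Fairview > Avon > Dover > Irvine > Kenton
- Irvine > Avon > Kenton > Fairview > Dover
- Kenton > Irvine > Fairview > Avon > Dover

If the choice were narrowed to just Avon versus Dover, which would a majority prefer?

Avon

Ballots ranking Avon above Dover: 6.
Ballots ranking Dover above Avon: 1.
Avon wins the head-to-head, 6–1.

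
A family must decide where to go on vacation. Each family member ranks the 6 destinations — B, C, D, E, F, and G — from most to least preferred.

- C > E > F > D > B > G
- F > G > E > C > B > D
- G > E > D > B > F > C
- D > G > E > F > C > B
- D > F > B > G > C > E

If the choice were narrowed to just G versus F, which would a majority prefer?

F

Ballots ranking G above F: 2.
Ballots ranking F above G: 3.
F wins the head-to-head, 3–2.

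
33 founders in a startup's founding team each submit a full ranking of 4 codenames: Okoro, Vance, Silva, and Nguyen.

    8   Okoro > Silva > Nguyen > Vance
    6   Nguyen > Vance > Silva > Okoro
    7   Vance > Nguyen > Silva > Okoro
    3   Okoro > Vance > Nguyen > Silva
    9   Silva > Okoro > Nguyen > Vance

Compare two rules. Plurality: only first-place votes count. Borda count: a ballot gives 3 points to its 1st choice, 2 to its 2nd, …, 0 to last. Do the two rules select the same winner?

No

Plurality first-place counts: Okoro 11, Vance 7, Silva 9, Nguyen 6 → Okoro.
Borda totals: Okoro 51, Vance 39, Silva 56, Nguyen 52 → Silva.
The two rules disagree: plurality picks Okoro, Borda picks Silva.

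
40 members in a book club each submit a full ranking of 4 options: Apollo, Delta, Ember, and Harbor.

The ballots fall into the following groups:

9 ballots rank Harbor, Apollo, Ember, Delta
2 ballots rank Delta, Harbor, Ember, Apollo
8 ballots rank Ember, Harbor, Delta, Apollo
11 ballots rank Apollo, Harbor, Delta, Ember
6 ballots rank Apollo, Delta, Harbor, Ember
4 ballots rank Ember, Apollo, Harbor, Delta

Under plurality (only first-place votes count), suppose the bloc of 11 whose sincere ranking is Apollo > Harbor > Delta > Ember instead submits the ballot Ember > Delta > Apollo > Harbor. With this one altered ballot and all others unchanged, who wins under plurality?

First-place totals with the altered ballot: Apollo 6, Delta 2, Ember 23, Harbor 9.
The switch changes the winner from Apollo to Ember.

Ember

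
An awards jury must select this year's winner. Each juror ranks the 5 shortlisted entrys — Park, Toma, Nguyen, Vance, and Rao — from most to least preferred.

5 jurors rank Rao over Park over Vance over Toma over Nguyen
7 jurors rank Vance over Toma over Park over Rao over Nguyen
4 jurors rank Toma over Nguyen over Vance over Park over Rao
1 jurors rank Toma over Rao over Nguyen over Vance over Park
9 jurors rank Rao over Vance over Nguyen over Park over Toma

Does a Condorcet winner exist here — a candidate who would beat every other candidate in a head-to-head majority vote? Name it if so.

Rao

Head-to-head results (26 voters total):
Park vs Toma: Park wins 14–12.
Park vs Nguyen: Nguyen wins 14–12.
Park vs Vance: Vance wins 21–5.
Park vs Rao: Rao wins 15–11.
Toma vs Nguyen: Toma wins 17–9.
Toma vs Vance: Vance wins 21–5.
Toma vs Rao: Rao wins 14–12.
Nguyen vs Vance: Vance wins 21–5.
Nguyen vs Rao: Rao wins 22–4.
Vance vs Rao: Rao wins 15–11.
Rao beats each rival — Park (15–11), Toma (14–12), Nguyen (22–4), Vance (15–11) — so Rao is the Condorcet winner.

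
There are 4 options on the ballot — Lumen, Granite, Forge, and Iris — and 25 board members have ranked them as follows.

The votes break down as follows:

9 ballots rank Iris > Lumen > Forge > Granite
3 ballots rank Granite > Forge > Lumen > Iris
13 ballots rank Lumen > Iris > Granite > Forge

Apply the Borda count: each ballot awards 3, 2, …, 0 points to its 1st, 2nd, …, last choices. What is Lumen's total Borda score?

60

Borda scores:
  Lumen: 9·2 + 3·1 + 13·3 = 60
  Granite: 9·0 + 3·3 + 13·1 = 22
  Forge: 9·1 + 3·2 + 13·0 = 15
  Iris: 9·3 + 3·0 + 13·2 = 53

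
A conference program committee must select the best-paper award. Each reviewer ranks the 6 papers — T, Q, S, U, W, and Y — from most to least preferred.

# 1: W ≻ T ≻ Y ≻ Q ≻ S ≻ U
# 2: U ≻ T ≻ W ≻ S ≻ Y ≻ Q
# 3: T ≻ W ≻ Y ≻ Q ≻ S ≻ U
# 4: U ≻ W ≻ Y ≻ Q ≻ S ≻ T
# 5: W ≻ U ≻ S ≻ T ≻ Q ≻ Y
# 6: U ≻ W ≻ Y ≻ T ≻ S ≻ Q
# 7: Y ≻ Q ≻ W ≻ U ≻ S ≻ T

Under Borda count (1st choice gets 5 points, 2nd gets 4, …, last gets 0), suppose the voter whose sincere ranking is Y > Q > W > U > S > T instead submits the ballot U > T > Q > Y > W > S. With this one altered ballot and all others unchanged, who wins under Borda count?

Borda totals with the altered ballot: T 21, Q 10, S 9, U 24, W 26, Y 15.
The winner is unchanged: still W.

W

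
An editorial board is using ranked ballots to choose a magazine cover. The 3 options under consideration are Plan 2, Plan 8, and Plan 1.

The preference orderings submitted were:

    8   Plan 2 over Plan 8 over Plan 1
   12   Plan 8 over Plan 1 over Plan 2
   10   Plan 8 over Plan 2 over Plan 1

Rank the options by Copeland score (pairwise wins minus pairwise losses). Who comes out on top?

Plan 8

Pairwise results:
  Plan 2 vs Plan 8: Plan 8 wins 22–8.
  Plan 2 vs Plan 1: Plan 2 wins 18–12.
  Plan 8 vs Plan 1: Plan 8 wins 30–0.
Copeland scores (wins − losses):
  Plan 2: 1 − 1 = 0
  Plan 8: 2 − 0 = 2
  Plan 1: 0 − 2 = -2
Plan 8 has the best Copeland score.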